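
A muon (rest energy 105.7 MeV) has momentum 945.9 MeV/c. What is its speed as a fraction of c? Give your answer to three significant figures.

0.994c

βγ = pc/(mc²) = 945.9/105.7 = 8.9489.
Since γ² = 1 + (βγ)² = 81.0828, γ = √81.0828 = 9.0046, and β = (βγ)/γ = 8.9489/9.0046 = 0.994.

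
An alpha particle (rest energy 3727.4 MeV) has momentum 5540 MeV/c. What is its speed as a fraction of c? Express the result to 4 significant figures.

0.8297c

βγ = pc/(mc²) = 5540/3727.4 = 1.4863.
Since γ² = 1 + (βγ)² = 3.20909, γ = √3.20909 = 1.79139, and β = (βγ)/γ = 1.4863/1.79139 = 0.8297.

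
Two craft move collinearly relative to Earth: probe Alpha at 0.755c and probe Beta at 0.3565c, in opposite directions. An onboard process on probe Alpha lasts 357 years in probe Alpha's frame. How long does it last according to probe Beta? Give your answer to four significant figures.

739.6 years

Speed of probe Alpha in probe Beta's frame: u = (v_A + v_B)/(1 + v_A v_B/c²) = (0.755 + 0.3565)/(1 + 0.755×0.3565) = 1.1115/1.2691575 = 0.87578; |u| = 0.87578c.
γ for this relative speed: γ = 1/√(1 − 0.766991) = 2.0716.
The clock on probe Alpha records proper time, so probe Beta measures Δt = γΔτ = 2.0716 × 357 = 739.6 years.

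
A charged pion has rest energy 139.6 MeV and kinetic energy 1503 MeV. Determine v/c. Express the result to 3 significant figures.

0.996

K = (γ−1)mc², so γ = 1 + 1503/139.6 = 11.766.
Then v/c = √(1 − γ⁻²) = √(1 − 0.00722341) = √0.99277659 = 0.996.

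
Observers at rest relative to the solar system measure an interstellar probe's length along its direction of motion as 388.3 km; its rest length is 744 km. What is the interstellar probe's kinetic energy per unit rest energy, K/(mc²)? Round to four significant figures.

0.9160

γ = L₀/L = 744/388.3 = 1.91604.
Since K = (γ−1)mc², K/(mc²) = 1.91604 − 1 = 0.9160.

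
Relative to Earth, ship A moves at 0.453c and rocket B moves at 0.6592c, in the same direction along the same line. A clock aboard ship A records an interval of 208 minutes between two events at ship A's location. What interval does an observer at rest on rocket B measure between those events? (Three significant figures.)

Transform ship A's velocity into rocket B's frame: (0.453 − 0.6592)/(1 − 0.453·0.6592) = −0.2062/0.7013824, so the relative speed is 0.29399c.
At |u| = 0.29399c, γ = (1 − 0.0864301)^(−1/2) = 1.0462.
The clock on ship A records proper time, so rocket B measures Δt = γΔτ = 1.0462 × 208 = 218 minutes.

218 minutes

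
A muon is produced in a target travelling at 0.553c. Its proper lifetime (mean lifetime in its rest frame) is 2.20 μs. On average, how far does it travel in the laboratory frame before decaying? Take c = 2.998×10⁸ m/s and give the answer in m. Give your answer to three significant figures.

β² = 0.305809, so γ = 1/√0.694191 = 1.2002.
Lab-frame lifetime: Δt = γτ = 1.2002 × 2.20 μs = 2.6404 μs.
Distance: d = vΔt = 0.553 × 2.998×10⁸ m/s × 2.6404×10^-6 s = 438 m.

438 m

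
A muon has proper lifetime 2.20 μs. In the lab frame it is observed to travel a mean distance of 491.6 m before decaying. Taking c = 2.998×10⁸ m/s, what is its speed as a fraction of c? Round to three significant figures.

Let x = d/(cτ) = 491.6 m / (2.998×10⁸ m/s × 2.200×10^-6 s) = 0.74535. Since d = βγcτ, x = βγ = β/√(1−β²).
Solving: β² = x²/(1+x²) = 0.555547/1.555547 = 0.357139, so β = 0.598.

0.598c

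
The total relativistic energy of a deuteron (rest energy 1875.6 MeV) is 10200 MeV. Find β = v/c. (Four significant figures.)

Total energy E = γmc² gives γ = 10200/1875.6 = 5.4383.
Hence β = √(1 − 1/γ²) = √(1 − 0.0338122) = √0.9661878 = 0.9829.

0.9829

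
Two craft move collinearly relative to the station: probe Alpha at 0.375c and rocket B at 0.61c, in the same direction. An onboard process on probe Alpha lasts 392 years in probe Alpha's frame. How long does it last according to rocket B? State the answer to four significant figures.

411.6 years

Speed of probe Alpha in rocket B's frame: u = (v_A − v_B)/(1 − v_A v_B/c²) = (0.375 − 0.61)/(1 − 0.375×0.61) = −0.235/0.77125 = −0.3047; |u| = 0.3047c.
γ for this relative speed: γ = 1/√(1 − 0.0928421) = 1.0499.
Probe Alpha's interval is proper; time dilation gives Δt_B = γΔτ = 1.0499 × 392 years = 411.6 years.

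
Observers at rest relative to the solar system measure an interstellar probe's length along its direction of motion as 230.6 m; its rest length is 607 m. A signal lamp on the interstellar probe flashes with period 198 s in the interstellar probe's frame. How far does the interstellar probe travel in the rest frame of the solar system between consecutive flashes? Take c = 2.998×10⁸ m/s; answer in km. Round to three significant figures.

1.45×10^8 km

Length contraction gives γ = L₀/L = 607/230.6 = 2.63226.
β = √(1 − 1/γ²) = 0.92503. Lab-frame period = γτ = 2.63226×198 s = 521.19 s. Distance = βc × γτ = 0.92503 × 2.998×10⁸ m/s × 521.19 s = 1.4454×10^11 m = 1.45×10^8 km.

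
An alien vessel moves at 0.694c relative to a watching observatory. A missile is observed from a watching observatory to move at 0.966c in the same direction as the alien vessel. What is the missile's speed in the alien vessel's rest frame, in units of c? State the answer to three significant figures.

Transform to the alien vessel's frame: u' = (u − v)/(1 − uv/c²).
u' = (0.966 − 0.694)/(1 − 0.966×0.694) = 0.272/0.329596 = 0.82525.
Speed in the alien vessel's frame: 0.825c (in the same direction).

0.825c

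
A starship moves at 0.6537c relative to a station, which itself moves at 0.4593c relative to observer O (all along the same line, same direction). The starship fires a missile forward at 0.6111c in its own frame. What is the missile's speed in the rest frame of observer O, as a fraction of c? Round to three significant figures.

0.963c

Apply u = (u'+v)/(1+u'v) twice. Missile in the station frame: (0.6111+0.6537)/(1+0.6111·0.6537) = 1.2648/1.39947607 = 0.90377c.
That velocity, transformed to the rest frame of observer O: (0.90377+0.4593)/(1+0.90377·0.4593) = 1.36307/1.415101561 = 0.96323c.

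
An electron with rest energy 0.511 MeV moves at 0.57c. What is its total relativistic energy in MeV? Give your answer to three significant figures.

With β = 0.57, γ = 1/√(1 − 0.57²) = 1/√0.6751 = 1.2171.
Total energy: E = γmc² = 1.2171 × 0.511 MeV = 0.622 MeV.

0.622 MeV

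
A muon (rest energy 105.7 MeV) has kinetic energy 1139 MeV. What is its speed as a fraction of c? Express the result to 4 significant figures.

0.9964c

K = (γ−1)mc², so γ = 1 + 1139/105.7 = 11.776.
Then v/c = √(1 − γ⁻²) = √(1 − 0.00721115) = √0.99278885 = 0.9964.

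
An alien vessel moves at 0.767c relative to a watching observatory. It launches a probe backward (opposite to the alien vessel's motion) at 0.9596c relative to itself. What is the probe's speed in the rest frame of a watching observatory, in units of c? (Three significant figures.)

Relativistic velocity addition: u = (u' + v)/(1 + u'v/c²), with u' = −0.9596c and v = 0.767c.
Numerator: −0.9596 + 0.767 = −0.1926. Denominator: 1 + (−0.9596)(0.767) = 0.2639868.
u = −0.1926/0.2639868 = −0.72958, so the speed is 0.730c.

0.730c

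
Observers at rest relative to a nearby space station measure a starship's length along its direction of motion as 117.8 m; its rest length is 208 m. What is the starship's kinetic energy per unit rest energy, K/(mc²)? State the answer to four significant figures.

From L = L₀/γ: γ = 208/117.8 = 1.7657.
K/(mc²) = γ − 1 = 1.7657 − 1 = 0.7657.

0.7657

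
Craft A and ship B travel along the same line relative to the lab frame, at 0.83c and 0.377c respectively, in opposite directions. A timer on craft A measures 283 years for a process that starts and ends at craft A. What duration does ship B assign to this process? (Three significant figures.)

719 years

The velocity of craft A relative to ship B is (0.83 + 0.377)c / (1 + 0.83×0.377) = 0.91933c; relative speed 0.91933c.
At |u| = 0.91933c, γ = (1 − 0.845168)^(−1/2) = 2.5414.
Craft A's interval is proper; time dilation gives Δt_B = γΔτ = 2.5414 × 283 years = 719 years.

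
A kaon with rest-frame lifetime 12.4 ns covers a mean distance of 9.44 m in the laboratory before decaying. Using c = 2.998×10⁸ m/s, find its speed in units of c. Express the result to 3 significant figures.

0.930c

d = βγcτ ⇒ βγ = d/(cτ) = 9.440 m / (3.71752 m) = 2.5393.
β = (βγ)/√(1+(βγ)²) = 2.5393/√7.44804 = 0.930.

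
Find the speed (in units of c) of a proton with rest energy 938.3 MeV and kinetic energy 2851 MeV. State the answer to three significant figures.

0.969c

K = (γ−1)mc², so γ = 1 + 2851/938.3 = 4.0385.
Then v/c = √(1 − γ⁻²) = √(1 − 0.061314) = √0.938686 = 0.969.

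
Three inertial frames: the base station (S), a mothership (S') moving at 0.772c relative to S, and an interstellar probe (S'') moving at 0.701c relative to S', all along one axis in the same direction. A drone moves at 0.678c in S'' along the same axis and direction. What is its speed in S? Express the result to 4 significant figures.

0.9914c

First combine the drone and interstellar probe (S''→S'): u₁ = (0.678 + 0.701)/(1 + 0.678×0.701) = 1.379/1.475278 = 0.93474.
Then combine with the mothership (S'→S): u = (0.93474 + 0.772)/(1 + 0.93474×0.772) = 1.70674/1.72161928 = 0.99136.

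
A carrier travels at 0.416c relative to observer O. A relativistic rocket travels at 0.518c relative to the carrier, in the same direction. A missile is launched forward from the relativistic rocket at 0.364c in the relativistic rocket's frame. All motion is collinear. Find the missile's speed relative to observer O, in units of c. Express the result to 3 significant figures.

0.885c

First combine the missile and relativistic rocket (S''→S'): u₁ = (0.364 + 0.518)/(1 + 0.364×0.518) = 0.882/1.188552 = 0.74208.
Then combine with the carrier (S'→S): u = (0.74208 + 0.416)/(1 + 0.74208×0.416) = 1.15808/1.30870528 = 0.88491.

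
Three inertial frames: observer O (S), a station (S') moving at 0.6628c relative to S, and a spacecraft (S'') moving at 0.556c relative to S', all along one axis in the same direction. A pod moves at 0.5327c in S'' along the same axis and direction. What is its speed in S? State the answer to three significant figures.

Apply u = (u'+v)/(1+u'v) twice. Pod in the station frame: (0.5327+0.556)/(1+0.5327·0.556) = 1.0887/1.2961812 = 0.83993c.
That velocity, transformed to the rest frame of observer O: (0.83993+0.6628)/(1+0.83993·0.6628) = 1.50273/1.556705604 = 0.96533c.

0.965c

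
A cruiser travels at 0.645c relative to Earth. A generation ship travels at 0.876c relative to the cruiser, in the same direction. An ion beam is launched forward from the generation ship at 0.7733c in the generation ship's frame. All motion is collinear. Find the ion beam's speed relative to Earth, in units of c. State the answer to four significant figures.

0.9964c

First combine the ion beam and generation ship (S''→S'): u₁ = (0.7733 + 0.876)/(1 + 0.7733×0.876) = 1.6493/1.6774108 = 0.98324.
Then combine with the cruiser (S'→S): u = (0.98324 + 0.645)/(1 + 0.98324×0.645) = 1.62824/1.6341898 = 0.99636.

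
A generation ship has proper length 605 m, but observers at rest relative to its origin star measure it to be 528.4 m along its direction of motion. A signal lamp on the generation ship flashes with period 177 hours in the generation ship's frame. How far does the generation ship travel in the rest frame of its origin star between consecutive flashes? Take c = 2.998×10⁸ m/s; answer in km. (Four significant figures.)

1.065×10^11 km

Length contraction gives γ = L₀/L = 605/528.4 = 1.14497.
β = √(1 − 1/γ²) = 0.48703. Lab-frame period = γτ = 1.14497×177 hours = 202.66 hours. Distance = βc × γτ = 0.48703 × 2.998×10⁸ m/s × 729576 s = 1.0653×10^14 m = 1.065×10^11 km.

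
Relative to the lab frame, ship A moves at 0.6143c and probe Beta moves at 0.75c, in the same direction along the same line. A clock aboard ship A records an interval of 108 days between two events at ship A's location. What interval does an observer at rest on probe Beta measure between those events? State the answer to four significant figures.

111.6 days

Transform ship A's velocity into probe Beta's frame: (0.6143 − 0.75)/(1 − 0.6143·0.75) = −0.1357/0.539275, so the relative speed is 0.25163c.
At |u| = 0.25163c, γ = (1 − 0.0633177)^(−1/2) = 1.0332.
The clock on ship A records proper time, so probe Beta measures Δt = γΔτ = 1.0332 × 108 = 111.6 days.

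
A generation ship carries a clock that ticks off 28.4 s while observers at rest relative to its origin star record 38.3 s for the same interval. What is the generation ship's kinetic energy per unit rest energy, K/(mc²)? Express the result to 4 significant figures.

0.3486

γ = Δt/Δτ = 38.3/28.4 = 1.34859.
K/(mc²) = γ − 1 = 1.34859 − 1 = 0.3486.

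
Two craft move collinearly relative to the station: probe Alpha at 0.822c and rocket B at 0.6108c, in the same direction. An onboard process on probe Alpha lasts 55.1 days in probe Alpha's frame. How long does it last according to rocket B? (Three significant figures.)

60.8 days

The velocity of probe Alpha relative to rocket B is (0.822 − 0.6108)c / (1 − 0.822×0.6108) = 0.42416c; relative speed 0.42416c.
γ for this relative speed: γ = 1/√(1 − 0.179912) = 1.1043.
Probe Alpha's interval is proper; time dilation gives Δt_B = γΔτ = 1.1043 × 55.1 days = 60.8 days.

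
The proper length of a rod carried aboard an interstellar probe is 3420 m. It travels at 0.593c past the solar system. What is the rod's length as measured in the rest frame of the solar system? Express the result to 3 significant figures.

γ = 1/√(1 − β²) = 1/√(1 − 0.351649) = 1/√0.648351 = 1/0.805202 = 1.2419.
Along the direction of motion the measured length is L₀/γ = 3420/1.2419 = 2750 m.

2750 m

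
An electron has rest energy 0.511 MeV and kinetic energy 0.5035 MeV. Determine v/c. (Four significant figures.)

K = (γ−1)mc², so γ = 1 + 0.5035/0.511 = 1.9853.
Then v/c = √(1 − γ⁻²) = √(1 − 0.253716) = √0.746284 = 0.8639.

0.8639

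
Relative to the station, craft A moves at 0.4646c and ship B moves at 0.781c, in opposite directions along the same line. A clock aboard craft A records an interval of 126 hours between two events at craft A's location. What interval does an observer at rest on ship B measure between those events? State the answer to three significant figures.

Speed of craft A in ship B's frame: u = (v_A + v_B)/(1 + v_A v_B/c²) = (0.4646 + 0.781)/(1 + 0.4646×0.781) = 1.2456/1.3628526 = 0.91397; |u| = 0.91397c.
At |u| = 0.91397c, γ = (1 − 0.835341)^(−1/2) = 2.4644.
Craft A's interval is proper; time dilation gives Δt_B = γΔτ = 2.4644 × 126 hours = 311 hours.

311 hours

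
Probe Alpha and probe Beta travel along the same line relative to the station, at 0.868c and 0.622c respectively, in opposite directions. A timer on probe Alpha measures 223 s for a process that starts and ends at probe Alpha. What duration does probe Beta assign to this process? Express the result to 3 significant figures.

883 s

Speed of probe Alpha in probe Beta's frame: u = (v_A + v_B)/(1 + v_A v_B/c²) = (0.868 + 0.622)/(1 + 0.868×0.622) = 1.49/1.539896 = 0.9676; |u| = 0.9676c.
γ for this relative speed: γ = 1/√(1 − 0.93625) = 3.9606.
Probe Alpha's interval is proper; time dilation gives Δt_B = γΔτ = 3.9606 × 223 s = 883 s.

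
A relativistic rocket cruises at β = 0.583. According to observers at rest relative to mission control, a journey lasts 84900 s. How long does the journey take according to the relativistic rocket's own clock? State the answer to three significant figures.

69000 s

γ = 1/√(1 − β²) = 1/√(1 − 0.339889) = 1/√0.660111 = 1/0.812472 = 1.2308.
The relativistic rocket's clock runs slow as seen from mission control, so Δτ = Δt/γ = 84900/1.2308 = 69000 s.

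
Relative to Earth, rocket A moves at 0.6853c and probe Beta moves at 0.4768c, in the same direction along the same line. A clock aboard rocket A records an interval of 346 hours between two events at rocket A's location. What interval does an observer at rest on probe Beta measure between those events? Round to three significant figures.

364 hours

Speed of rocket A in probe Beta's frame: u = (v_A − v_B)/(1 − v_A v_B/c²) = (0.6853 − 0.4768)/(1 − 0.6853×0.4768) = 0.2085/0.67324896 = 0.30969; |u| = 0.30969c.
γ for this relative speed: γ = 1/√(1 − 0.0959079) = 1.0517.
The clock on rocket A records proper time, so probe Beta measures Δt = γΔτ = 1.0517 × 346 = 364 hours.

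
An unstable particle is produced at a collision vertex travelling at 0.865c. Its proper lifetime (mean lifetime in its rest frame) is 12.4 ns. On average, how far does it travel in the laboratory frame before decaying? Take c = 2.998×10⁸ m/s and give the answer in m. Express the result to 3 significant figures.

γ = 1/√(1 − β²) = 1/√(1 − 0.748225) = 1/√0.251775 = 1/0.501772 = 1.9929.
Lab-frame lifetime: Δt = γτ = 1.9929 × 12.4 ns = 24.712 ns.
Distance: d = vΔt = 0.865 × 2.998×10⁸ m/s × 2.4712×10^-8 s = 6.41 m.

6.41 m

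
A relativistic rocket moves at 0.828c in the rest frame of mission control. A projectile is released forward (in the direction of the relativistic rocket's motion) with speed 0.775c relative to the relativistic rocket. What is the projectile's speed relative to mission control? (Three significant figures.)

Relativistic velocity addition: u = (u' + v)/(1 + u'v/c²), with u' = 0.775c and v = 0.828c.
Numerator: 0.775 + 0.828 = 1.603. Denominator: 1 + (0.775)(0.828) = 1.6417.
u = 1.603/1.6417 = 0.97643, so the speed is 0.976c.

0.976c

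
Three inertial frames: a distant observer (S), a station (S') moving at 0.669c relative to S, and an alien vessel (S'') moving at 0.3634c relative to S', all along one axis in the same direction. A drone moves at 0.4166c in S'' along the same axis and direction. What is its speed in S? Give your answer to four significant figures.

0.9265c

Apply u = (u'+v)/(1+u'v) twice. Drone in the station frame: (0.4166+0.3634)/(1+0.4166·0.3634) = 0.78/1.15139244 = 0.67744c.
That velocity, transformed to the rest frame of a distant observer: (0.67744+0.669)/(1+0.67744·0.669) = 1.34644/1.45320736 = 0.92653c.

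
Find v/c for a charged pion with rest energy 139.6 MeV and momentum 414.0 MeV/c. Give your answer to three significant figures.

0.948

βγ = pc/(mc²) = 414.0/139.6 = 2.9656.
Since γ² = 1 + (βγ)² = 9.79478, γ = √9.79478 = 3.12966, and β = (βγ)/γ = 2.9656/3.12966 = 0.948.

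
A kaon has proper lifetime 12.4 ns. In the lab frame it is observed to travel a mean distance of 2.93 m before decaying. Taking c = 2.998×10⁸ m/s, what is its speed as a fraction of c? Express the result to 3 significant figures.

d = βγcτ ⇒ βγ = d/(cτ) = 2.930 m / (3.71752 m) = 0.78816.
β = (βγ)/√(1+(βγ)²) = 0.78816/√1.621196 = 0.619.

0.619c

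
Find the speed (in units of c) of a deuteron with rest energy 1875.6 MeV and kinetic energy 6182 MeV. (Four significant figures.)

0.9725c

γ = 1 + K/(mc²) = 1 + 6182/1875.6 = 4.296.
β = √(1 − 1/γ²) = √(1 − 0.054184) = √0.945816 = 0.9725.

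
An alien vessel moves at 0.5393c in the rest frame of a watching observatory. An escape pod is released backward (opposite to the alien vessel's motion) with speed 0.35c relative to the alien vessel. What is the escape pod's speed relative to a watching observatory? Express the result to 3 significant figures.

0.233c

In units of c, u = (u' + v)/(1 + u'v) with u' = −0.35 and v = 0.5393.
Numerator: −0.35 + 0.5393 = 0.1893. Denominator: 1 + (−0.35)(0.5393) = 0.811245.
u = 0.1893/0.811245 = 0.23335, so the speed is 0.233c.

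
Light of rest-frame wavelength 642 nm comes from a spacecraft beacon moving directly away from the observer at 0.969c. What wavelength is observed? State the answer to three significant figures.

5120 nm

Relativistic Doppler for wavelength: λ_obs = λ_src · √((1+β)/(1−β)).
With β = 0.969: factor = √(1.969/0.031) = 7.9697.
λ_obs = 642 × 7.9697 = 5120 nm.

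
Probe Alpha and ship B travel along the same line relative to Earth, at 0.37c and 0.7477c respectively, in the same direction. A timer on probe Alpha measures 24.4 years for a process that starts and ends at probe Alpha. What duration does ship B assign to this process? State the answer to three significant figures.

28.6 years

Transform probe Alpha's velocity into ship B's frame: (0.37 − 0.7477)/(1 − 0.37·0.7477) = −0.3777/0.723351, so the relative speed is 0.52215c.
γ for this relative speed: γ = 1/√(1 − 0.272641) = 1.1725.
The clock on probe Alpha records proper time, so ship B measures Δt = γΔτ = 1.1725 × 24.4 = 28.6 years.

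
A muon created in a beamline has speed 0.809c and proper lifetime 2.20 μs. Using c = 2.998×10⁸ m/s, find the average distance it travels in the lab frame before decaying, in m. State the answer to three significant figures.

908 m

Lorentz factor: γ = (1 − 0.654481)^(−1/2) = 1.7012.
Lab-frame lifetime: Δt = γτ = 1.7012 × 2.20 μs = 3.7426 μs.
Distance: d = vΔt = 0.809 × 2.998×10⁸ m/s × 3.7426×10^-6 s = 908 m.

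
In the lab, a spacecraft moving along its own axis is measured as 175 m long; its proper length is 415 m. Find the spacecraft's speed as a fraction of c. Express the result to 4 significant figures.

Length contraction gives γ = L₀/L = 415/175 = 2.3714.
β = √(1 − 1/γ²) = √0.822176 = 0.9067.

0.9067c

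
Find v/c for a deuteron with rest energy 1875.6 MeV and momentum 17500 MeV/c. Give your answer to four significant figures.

0.9943

pc/(mc²) = 17500/1875.6 = 9.3303 = βγ = β/√(1−β²).
So β² = x²/(1 + x²) with x = 9.3303: x² = 87.0545, β² = 87.0545/88.0545 = 0.988643, β = 0.9943.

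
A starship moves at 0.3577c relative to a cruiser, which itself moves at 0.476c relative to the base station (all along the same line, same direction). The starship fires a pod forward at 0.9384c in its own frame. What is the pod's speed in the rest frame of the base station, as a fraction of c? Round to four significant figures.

0.9894c

First combine the pod and starship (S''→S'): u₁ = (0.9384 + 0.3577)/(1 + 0.9384×0.3577) = 1.2961/1.33566568 = 0.97038.
Then combine with the cruiser (S'→S): u = (0.97038 + 0.476)/(1 + 0.97038×0.476) = 1.44638/1.46190088 = 0.98938.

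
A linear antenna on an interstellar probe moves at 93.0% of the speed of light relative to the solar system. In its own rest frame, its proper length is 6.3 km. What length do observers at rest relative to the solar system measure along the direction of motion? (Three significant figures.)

2.32 km

With β = 0.93, γ = 1/√(1 − 0.93²) = 1/√0.1351 = 2.7206.
Along the direction of motion the measured length is L₀/γ = 6.3/2.7206 = 2.32 km.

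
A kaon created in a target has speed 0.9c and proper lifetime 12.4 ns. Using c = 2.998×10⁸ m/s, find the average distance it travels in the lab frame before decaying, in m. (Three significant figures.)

γ = 1/√(1 − β²) = 1/√(1 − 0.81) = 1/√0.19 = 1/0.43589 = 2.2942.
Lab-frame lifetime: Δt = γτ = 2.2942 × 12.4 ns = 28.448 ns.
Distance: d = vΔt = 0.9 × 2.998×10⁸ m/s × 2.8448×10^-8 s = 7.68 m.

7.68 m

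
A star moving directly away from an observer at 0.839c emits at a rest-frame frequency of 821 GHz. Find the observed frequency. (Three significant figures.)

243 GHz

Relativistic Doppler (source moving away): f_obs = f_src · √((1−β)/(1+β)).
With β = 0.839: factor = √(0.161/1.839) = 0.29588.
f_obs = 821 × 0.29588 = 243 GHz.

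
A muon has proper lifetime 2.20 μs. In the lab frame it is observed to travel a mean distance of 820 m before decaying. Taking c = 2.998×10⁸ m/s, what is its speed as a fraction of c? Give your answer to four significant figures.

d = βγcτ ⇒ βγ = d/(cτ) = 820.0 m / (659.56 m) = 1.2433.
β = (βγ)/√(1+(βγ)²) = 1.2433/√2.54579 = 0.7792.

0.7792c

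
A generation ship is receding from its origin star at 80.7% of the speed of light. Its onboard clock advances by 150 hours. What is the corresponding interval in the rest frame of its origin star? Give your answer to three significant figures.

254 hours

β² = 0.651249, so γ = 1/√0.348751 = 1.6933.
Time dilation: Δt = γ·Δτ = 1.6933 × 150 = 254 hours.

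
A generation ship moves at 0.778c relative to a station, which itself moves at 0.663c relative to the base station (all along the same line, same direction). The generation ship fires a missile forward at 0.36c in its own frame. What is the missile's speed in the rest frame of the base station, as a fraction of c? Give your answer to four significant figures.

0.9765c

Apply u = (u'+v)/(1+u'v) twice. Missile in the station frame: (0.36+0.778)/(1+0.36·0.778) = 1.138/1.28008 = 0.88901c.
That velocity, transformed to the rest frame of the base station: (0.88901+0.663)/(1+0.88901·0.663) = 1.55201/1.58941363 = 0.97647c.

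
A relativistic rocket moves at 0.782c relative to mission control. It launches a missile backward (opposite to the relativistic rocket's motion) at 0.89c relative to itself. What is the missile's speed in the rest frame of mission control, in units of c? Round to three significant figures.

In units of c, u = (u' + v)/(1 + u'v) with u' = −0.89 and v = 0.782.
Numerator: −0.89 + 0.782 = −0.108. Denominator: 1 + (−0.89)(0.782) = 0.30402.
u = −0.108/0.30402 = −0.35524, so the speed is 0.355c.

0.355c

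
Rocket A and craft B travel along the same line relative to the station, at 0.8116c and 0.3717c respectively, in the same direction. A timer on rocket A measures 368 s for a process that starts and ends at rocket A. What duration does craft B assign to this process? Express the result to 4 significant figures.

Speed of rocket A in craft B's frame: u = (v_A − v_B)/(1 − v_A v_B/c²) = (0.8116 − 0.3717)/(1 − 0.8116×0.3717) = 0.4399/0.69832828 = 0.62993; |u| = 0.62993c.
At |u| = 0.62993c, γ = (1 − 0.396812)^(−1/2) = 1.2876.
Rocket A's interval is proper; time dilation gives Δt_B = γΔτ = 1.2876 × 368 s = 473.8 s.

473.8 s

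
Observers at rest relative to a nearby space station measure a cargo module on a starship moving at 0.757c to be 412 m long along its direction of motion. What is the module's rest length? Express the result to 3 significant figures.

631 m

With β = 0.757, γ = 1/√(1 − 0.757²) = 1/√0.426951 = 1.5304.
Proper length: L₀ = γ·L = 1.5304 × 412 = 631 m.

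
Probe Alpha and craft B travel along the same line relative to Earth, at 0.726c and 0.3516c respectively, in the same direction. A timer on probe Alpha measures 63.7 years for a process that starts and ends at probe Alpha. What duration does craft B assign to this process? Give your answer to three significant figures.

Transform probe Alpha's velocity into craft B's frame: (0.726 − 0.3516)/(1 − 0.726·0.3516) = 0.3744/0.7447384, so the relative speed is 0.50273c.
γ for this relative speed: γ = 1/√(1 − 0.252737) = 1.1568.
The clock on probe Alpha records proper time, so craft B measures Δt = γΔτ = 1.1568 × 63.7 = 73.7 years.

73.7 years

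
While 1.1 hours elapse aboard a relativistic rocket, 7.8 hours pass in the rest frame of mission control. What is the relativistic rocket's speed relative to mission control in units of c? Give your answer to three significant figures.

γ = Δt/Δτ = 7.8/1.1 = 7.0909.
β = √(1 − 1/γ²) = √(1 − 0.0198883) = √0.9801117 = 0.990.

0.990c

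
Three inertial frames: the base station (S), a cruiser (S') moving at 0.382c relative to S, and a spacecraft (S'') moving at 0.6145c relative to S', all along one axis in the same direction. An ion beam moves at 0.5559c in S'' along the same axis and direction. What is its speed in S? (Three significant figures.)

0.941c

Apply u = (u'+v)/(1+u'v) twice. Ion beam in the cruiser frame: (0.5559+0.6145)/(1+0.5559·0.6145) = 1.1704/1.34160055 = 0.87239c.
That velocity, transformed to the rest frame of the base station: (0.87239+0.382)/(1+0.87239·0.382) = 1.25439/1.33325298 = 0.94085c.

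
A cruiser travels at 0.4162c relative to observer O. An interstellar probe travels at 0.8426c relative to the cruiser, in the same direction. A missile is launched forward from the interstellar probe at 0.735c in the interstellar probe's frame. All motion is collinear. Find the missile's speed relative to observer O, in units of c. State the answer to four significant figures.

0.9893c

Compose velocities in two stages. Stage 1 (into S'): u₁ = (0.735+0.8426)/(1+0.735×0.8426) = 0.97424.
Stage 2 (into S): u = (0.97424+0.4162)/(1+0.97424×0.4162) = 0.9893, so the speed is 0.9893c.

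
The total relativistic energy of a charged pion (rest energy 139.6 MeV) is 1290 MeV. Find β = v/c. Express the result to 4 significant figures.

Total energy E = γmc² gives γ = 1290/139.6 = 9.2407.
Hence β = √(1 − 1/γ²) = √(1 − 0.0117109) = √0.9882891 = 0.9941.

0.9941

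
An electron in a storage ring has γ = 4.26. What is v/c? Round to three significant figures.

0.972

β = √(1 − 1/γ²) = √(1 − 1/18.1476) = √0.944896 = 0.972.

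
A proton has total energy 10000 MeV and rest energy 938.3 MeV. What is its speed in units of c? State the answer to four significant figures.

γ = E/(mc²) = 10000/938.3 = 10.658.
β = √(1 − 1/γ²) = √(1 − 0.00880336) = √0.99119664 = 0.9956.

0.9956c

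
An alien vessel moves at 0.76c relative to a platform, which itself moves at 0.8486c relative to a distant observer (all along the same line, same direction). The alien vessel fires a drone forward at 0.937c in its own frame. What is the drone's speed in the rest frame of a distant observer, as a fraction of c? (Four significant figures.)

0.9993c

Compose velocities in two stages. Stage 1 (into S'): u₁ = (0.937+0.76)/(1+0.937×0.76) = 0.99117.
Stage 2 (into S): u = (0.99117+0.8486)/(1+0.99117×0.8486) = 0.99927, so the speed is 0.9993c.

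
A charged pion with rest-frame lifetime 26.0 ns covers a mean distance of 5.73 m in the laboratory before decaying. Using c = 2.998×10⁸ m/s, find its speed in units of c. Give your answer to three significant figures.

0.592c

d = βγcτ ⇒ βγ = d/(cτ) = 5.730 m / (7.7948 m) = 0.73511.
β = (βγ)/√(1+(βγ)²) = 0.73511/√1.540387 = 0.592.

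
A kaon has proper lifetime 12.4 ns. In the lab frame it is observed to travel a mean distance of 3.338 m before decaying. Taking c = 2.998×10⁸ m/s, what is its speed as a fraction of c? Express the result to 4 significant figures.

0.6681c

Lab distance = (lab lifetime)·v = γτ·βc, so βγ = d/(cτ) = 3.338/(2.998×10⁸ × 1.240×10^-8) = 0.89791.
With βγ = 0.89791: γ² = 1 + (βγ)² = 1.806242, and β = (βγ)/γ = 0.89791/1.34397 = 0.6681.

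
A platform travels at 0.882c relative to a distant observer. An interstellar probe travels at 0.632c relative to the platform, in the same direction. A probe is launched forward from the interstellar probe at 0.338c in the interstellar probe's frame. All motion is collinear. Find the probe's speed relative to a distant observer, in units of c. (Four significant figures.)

0.9861c

Apply u = (u'+v)/(1+u'v) twice. Probe in the platform frame: (0.338+0.632)/(1+0.338·0.632) = 0.97/1.213616 = 0.79926c.
That velocity, transformed to the rest frame of a distant observer: (0.79926+0.882)/(1+0.79926·0.882) = 1.68126/1.70494732 = 0.98611c.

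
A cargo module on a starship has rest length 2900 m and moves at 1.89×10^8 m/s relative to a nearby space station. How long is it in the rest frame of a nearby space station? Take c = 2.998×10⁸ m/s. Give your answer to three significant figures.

2250 m

β = v/c = (1.89×10^8 m/s)/(2.998×10⁸ m/s) = 0.63042.
γ = 1/√(1 − β²) = 1/√(1 − 0.3974293764) = 1/√0.6025706236 = 1/0.776254 = 1.2882.
Along the direction of motion the measured length is L₀/γ = 2900/1.2882 = 2250 m.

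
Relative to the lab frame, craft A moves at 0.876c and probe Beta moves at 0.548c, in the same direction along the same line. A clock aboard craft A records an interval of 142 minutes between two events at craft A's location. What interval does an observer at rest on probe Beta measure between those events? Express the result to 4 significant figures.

183.0 minutes

Transform craft A's velocity into probe Beta's frame: (0.876 − 0.548)/(1 − 0.876·0.548) = 0.328/0.519952, so the relative speed is 0.63083c.
γ for this relative speed: γ = 1/√(1 − 0.397946) = 1.2888.
The clock on craft A records proper time, so probe Beta measures Δt = γΔτ = 1.2888 × 142 = 183.0 minutes.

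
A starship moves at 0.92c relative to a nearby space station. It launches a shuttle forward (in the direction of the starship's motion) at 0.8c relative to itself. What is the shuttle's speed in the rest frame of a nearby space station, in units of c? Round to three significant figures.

In units of c, u = (u' + v)/(1 + u'v) with u' = 0.8 and v = 0.92.
Numerator: 0.8 + 0.92 = 1.72. Denominator: 1 + (0.8)(0.92) = 1.736.
u = 1.72/1.736 = 0.99078, so the speed is 0.991c.

0.991c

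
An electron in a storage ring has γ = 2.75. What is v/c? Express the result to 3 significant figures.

0.932

β = √(1 − 1/γ²) = √(1 − 1/7.5625) = √0.867769 = 0.932.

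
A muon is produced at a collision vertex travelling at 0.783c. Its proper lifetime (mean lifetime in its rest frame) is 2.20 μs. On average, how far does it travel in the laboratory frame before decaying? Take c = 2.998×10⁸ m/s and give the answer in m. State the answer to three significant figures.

γ = 1/√(1 − β²) = 1/√(1 − 0.613089) = 1/√0.386911 = 1/0.622022 = 1.6077.
Lab-frame lifetime: Δt = γτ = 1.6077 × 2.20 μs = 3.5369 μs.
Distance: d = vΔt = 0.783 × 2.998×10⁸ m/s × 3.5369×10^-6 s = 830 m.

830 m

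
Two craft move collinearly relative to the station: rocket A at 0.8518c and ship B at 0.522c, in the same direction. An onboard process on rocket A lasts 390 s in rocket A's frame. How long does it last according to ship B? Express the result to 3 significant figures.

Transform rocket A's velocity into ship B's frame: (0.8518 − 0.522)/(1 − 0.8518·0.522) = 0.3298/0.5553604, so the relative speed is 0.59385c.
At |u| = 0.59385c, γ = (1 − 0.352658)^(−1/2) = 1.2429.
The clock on rocket A records proper time, so ship B measures Δt = γΔτ = 1.2429 × 390 = 485 s.

485 s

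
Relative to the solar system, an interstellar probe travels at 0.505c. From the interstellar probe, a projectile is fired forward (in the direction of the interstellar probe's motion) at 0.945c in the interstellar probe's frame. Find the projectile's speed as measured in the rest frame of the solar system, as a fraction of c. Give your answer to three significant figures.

0.982c

Relativistic velocity addition: u = (u' + v)/(1 + u'v/c²), with u' = 0.945c and v = 0.505c.
Numerator: 0.945 + 0.505 = 1.45. Denominator: 1 + (0.945)(0.505) = 1.477225.
u = 1.45/1.477225 = 0.98157, so the speed is 0.982c.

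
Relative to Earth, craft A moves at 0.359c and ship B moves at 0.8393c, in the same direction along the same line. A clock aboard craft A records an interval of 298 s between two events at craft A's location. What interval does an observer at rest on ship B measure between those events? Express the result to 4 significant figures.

410.3 s

The velocity of craft A relative to ship B is (0.359 − 0.8393)c / (1 − 0.359×0.8393) = −0.68743c; relative speed 0.68743c.
γ for this relative speed: γ = 1/√(1 − 0.47256) = 1.3769.
The clock on craft A records proper time, so ship B measures Δt = γΔτ = 1.3769 × 298 = 410.3 s.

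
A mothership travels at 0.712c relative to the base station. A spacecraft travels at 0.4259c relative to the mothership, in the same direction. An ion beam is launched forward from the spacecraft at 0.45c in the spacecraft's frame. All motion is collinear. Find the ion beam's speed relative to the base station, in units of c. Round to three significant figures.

First combine the ion beam and spacecraft (S''→S'): u₁ = (0.45 + 0.4259)/(1 + 0.45×0.4259) = 0.8759/1.191655 = 0.73503.
Then combine with the mothership (S'→S): u = (0.73503 + 0.712)/(1 + 0.73503×0.712) = 1.44703/1.52334136 = 0.94991.

0.950c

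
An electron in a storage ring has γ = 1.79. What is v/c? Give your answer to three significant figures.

0.829

β = √(1 − 1/γ²) = √(1 − 1/3.2041) = √0.6879 = 0.829.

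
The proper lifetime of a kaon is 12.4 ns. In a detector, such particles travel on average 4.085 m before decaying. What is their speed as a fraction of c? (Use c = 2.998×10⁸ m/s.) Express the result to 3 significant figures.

0.740c

d = βγcτ ⇒ βγ = d/(cτ) = 4.085 m / (3.71752 m) = 1.0989.
β = (βγ)/√(1+(βγ)²) = 1.0989/√2.20758 = 0.740.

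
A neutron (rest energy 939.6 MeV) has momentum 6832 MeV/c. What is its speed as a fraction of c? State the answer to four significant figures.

βγ = pc/(mc²) = 6832/939.6 = 7.2712.
Since γ² = 1 + (βγ)² = 53.8703, γ = √53.8703 = 7.33964, and β = (βγ)/γ = 7.2712/7.33964 = 0.9907.

0.9907c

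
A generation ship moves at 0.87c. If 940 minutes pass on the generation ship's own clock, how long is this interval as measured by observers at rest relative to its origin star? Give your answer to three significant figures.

1910 minutes

With β = 0.87, γ = 1/√(1 − 0.87²) = 1/√0.2431 = 2.0282.
The onboard clock measures proper time, so the interval in the rest frame of its origin star is dilated: Δt = γ·Δτ = 2.0282 × 940 minutes = 1910 minutes.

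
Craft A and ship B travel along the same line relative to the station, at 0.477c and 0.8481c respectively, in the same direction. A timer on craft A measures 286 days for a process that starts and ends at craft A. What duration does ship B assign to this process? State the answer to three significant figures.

366 days

The velocity of craft A relative to ship B is (0.477 − 0.8481)c / (1 − 0.477×0.8481) = −0.62322c; relative speed 0.62322c.
At |u| = 0.62322c, γ = (1 − 0.388403)^(−1/2) = 1.2787.
The clock on craft A records proper time, so ship B measures Δt = γΔτ = 1.2787 × 286 = 366 days.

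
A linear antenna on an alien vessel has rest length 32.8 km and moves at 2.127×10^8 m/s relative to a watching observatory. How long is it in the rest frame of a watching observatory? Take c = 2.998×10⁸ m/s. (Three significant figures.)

23.1 km

β = v/c = (2.127×10^8 m/s)/(2.998×10⁸ m/s) = 0.709473.
With β = 0.709473, γ = 1/√(1 − 0.709473²) = 1/√0.4966481 = 1.419.
Along the direction of motion the measured length is L₀/γ = 32.8/1.419 = 23.1 km.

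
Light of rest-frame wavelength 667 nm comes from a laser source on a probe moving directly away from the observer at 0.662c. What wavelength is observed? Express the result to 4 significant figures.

Relativistic Doppler for wavelength: λ_obs = λ_src · √((1+β)/(1−β)).
With β = 0.662: factor = √(1.662/0.338) = 2.2175.
λ_obs = 667 × 2.2175 = 1479 nm.

1479 nm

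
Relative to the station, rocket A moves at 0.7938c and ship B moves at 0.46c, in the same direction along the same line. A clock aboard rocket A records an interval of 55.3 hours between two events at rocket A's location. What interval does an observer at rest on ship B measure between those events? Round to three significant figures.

Speed of rocket A in ship B's frame: u = (v_A − v_B)/(1 − v_A v_B/c²) = (0.7938 − 0.46)/(1 − 0.7938×0.46) = 0.3338/0.634852 = 0.52579; |u| = 0.52579c.
At |u| = 0.52579c, γ = (1 − 0.276455)^(−1/2) = 1.1756.
Rocket A's interval is proper; time dilation gives Δt_B = γΔτ = 1.1756 × 55.3 hours = 65.0 hours.

65.0 hours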